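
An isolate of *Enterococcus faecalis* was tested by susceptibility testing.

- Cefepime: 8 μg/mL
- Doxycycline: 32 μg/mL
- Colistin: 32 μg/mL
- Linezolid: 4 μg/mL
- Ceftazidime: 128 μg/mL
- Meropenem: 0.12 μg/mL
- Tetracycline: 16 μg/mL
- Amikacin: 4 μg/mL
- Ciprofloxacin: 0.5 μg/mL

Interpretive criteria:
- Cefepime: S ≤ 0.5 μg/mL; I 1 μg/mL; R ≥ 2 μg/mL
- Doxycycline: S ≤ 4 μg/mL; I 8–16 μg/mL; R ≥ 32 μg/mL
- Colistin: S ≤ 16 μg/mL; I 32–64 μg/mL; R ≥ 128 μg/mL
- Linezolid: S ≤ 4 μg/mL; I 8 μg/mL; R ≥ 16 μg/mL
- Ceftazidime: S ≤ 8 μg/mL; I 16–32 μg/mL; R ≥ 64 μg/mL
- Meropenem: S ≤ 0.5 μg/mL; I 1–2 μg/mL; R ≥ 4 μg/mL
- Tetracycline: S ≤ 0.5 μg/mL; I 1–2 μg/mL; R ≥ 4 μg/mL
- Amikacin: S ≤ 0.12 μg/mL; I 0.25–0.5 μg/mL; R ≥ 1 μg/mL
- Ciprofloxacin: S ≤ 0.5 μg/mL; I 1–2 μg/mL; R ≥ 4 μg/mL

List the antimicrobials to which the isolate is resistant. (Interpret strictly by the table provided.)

cefepime, doxycycline, ceftazidime, tetracycline, amikacin

Cefepime: 8 μg/mL is ≥ 2 μg/mL → resistant
Doxycycline: 32 μg/mL is ≥ 32 μg/mL — Resistant
Colistin: 32 μg/mL is in 32–64 μg/mL ⇒ I
Linezolid: 4 μg/mL is ≤ 4 μg/mL ⇒ Susceptible
Ceftazidime 128 μg/mL: ≥ 64 μg/mL ⇒ Resistant
Meropenem 0.12 μg/mL: ≤ 0.5 μg/mL — susceptible
Tetracycline 16 μg/mL: ≥ 4 μg/mL ⇒ R
Amikacin: 4 μg/mL is ≥ 1 μg/mL → Resistant
Ciprofloxacin (0.5 μg/mL) ≤ 0.5 μg/mL → susceptible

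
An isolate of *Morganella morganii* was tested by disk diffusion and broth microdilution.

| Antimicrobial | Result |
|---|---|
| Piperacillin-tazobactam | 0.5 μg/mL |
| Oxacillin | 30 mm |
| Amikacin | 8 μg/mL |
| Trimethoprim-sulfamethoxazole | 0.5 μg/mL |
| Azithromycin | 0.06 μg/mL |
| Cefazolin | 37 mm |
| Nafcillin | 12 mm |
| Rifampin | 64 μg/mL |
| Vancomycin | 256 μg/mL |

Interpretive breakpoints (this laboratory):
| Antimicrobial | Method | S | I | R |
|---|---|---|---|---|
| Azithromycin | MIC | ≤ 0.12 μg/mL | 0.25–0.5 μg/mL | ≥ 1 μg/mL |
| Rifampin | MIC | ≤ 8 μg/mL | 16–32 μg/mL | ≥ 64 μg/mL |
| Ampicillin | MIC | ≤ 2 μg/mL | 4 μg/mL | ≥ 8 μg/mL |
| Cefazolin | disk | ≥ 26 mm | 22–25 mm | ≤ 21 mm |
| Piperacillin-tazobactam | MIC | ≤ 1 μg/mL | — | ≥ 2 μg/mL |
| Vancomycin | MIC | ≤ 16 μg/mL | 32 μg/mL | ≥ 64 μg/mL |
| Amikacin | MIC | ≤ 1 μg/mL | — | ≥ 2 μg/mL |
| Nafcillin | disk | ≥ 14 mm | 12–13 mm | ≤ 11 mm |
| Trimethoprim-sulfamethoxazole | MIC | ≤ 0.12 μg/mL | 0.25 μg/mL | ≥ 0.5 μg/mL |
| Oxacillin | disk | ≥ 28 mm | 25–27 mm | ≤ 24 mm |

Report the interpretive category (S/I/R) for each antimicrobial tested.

S, S, R, R, S, S, I, R, R

Piperacillin-tazobactam (0.5 μg/mL) ≤ 1 μg/mL → Susceptible
Oxacillin 30 mm: ≥ 28 mm ⇒ Susceptible
Amikacin 8 μg/mL: ≥ 2 μg/mL — R
Trimethoprim-sulfamethoxazole 0.5 μg/mL: ≥ 0.5 μg/mL → Resistant
Azithromycin (0.06 μg/mL) ≤ 0.12 μg/mL — susceptible
Cefazolin (37 mm) ≥ 26 mm ⇒ susceptible
Nafcillin (12 mm) in 12–13 mm — I
Rifampin (64 μg/mL) ≥ 64 μg/mL → resistant
Vancomycin: 256 μg/mL is ≥ 64 μg/mL → R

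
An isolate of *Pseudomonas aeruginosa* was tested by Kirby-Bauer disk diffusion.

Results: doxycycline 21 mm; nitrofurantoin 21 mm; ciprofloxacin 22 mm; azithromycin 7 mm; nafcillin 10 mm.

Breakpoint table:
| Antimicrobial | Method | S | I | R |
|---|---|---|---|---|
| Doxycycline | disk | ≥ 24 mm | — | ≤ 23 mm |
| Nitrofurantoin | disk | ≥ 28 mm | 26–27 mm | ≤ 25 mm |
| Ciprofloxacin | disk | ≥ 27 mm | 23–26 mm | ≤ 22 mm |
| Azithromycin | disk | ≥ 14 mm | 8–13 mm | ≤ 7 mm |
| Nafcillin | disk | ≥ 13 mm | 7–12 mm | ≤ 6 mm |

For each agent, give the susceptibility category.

R, R, R, R, I

Doxycycline 21 mm: ≤ 23 mm ⇒ resistant
Nitrofurantoin: 21 mm is ≤ 25 mm — R
Ciprofloxacin (22 mm) ≤ 22 mm — Resistant
Azithromycin (7 mm) ≤ 7 mm — R
Nafcillin (10 mm) in 7–12 mm ⇒ Intermediate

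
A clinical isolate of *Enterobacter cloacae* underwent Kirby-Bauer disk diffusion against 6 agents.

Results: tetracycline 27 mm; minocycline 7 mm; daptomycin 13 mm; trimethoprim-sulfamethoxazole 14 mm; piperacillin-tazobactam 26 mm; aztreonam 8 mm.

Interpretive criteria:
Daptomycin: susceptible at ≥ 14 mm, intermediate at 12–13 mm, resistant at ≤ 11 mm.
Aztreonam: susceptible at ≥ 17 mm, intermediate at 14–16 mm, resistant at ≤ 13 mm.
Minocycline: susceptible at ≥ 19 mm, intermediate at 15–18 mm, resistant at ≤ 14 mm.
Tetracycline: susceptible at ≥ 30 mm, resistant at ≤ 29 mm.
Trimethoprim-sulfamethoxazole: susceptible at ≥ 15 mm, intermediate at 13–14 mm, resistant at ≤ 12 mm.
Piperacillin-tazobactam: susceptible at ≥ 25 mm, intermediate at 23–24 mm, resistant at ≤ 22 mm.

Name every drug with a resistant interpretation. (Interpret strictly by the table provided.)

tetracycline, minocycline, aztreonam

Tetracycline 27 mm: ≤ 29 mm ⇒ resistant
Minocycline (7 mm) ≤ 14 mm ⇒ resistant
Daptomycin (13 mm) in 12–13 mm ⇒ I
Trimethoprim-sulfamethoxazole 14 mm: in 13–14 mm → Intermediate
Piperacillin-tazobactam 26 mm: ≥ 25 mm → susceptible
Aztreonam (8 mm) ≤ 13 mm — R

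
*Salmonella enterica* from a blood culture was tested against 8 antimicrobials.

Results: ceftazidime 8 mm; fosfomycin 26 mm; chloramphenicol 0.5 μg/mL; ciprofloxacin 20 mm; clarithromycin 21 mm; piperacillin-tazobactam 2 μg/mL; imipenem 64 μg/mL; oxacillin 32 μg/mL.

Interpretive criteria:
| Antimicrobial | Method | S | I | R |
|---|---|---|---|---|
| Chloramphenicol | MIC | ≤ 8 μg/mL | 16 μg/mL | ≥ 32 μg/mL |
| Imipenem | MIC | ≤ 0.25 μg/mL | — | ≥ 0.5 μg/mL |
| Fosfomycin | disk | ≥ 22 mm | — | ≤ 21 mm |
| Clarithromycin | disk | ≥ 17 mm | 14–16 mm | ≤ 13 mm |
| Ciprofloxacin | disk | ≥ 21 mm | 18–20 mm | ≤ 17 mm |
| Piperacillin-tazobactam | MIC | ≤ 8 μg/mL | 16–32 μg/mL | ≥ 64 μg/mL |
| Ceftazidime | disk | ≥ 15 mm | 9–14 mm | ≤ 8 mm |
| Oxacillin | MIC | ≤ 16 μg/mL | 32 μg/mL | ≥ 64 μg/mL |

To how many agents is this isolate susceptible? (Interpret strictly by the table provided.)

4

Ceftazidime (8 mm) ≤ 8 mm ⇒ R
Fosfomycin 26 mm: ≥ 22 mm → S
Chloramphenicol 0.5 μg/mL: ≤ 8 μg/mL — susceptible
Ciprofloxacin: 20 mm is in 18–20 mm — Intermediate
Clarithromycin: 21 mm is ≥ 17 mm ⇒ Susceptible
Piperacillin-tazobactam: 2 μg/mL is ≤ 8 μg/mL ⇒ S
Imipenem (64 μg/mL) ≥ 0.5 μg/mL ⇒ resistant
Oxacillin (32 μg/mL) = 32 μg/mL — I
Susceptible: 4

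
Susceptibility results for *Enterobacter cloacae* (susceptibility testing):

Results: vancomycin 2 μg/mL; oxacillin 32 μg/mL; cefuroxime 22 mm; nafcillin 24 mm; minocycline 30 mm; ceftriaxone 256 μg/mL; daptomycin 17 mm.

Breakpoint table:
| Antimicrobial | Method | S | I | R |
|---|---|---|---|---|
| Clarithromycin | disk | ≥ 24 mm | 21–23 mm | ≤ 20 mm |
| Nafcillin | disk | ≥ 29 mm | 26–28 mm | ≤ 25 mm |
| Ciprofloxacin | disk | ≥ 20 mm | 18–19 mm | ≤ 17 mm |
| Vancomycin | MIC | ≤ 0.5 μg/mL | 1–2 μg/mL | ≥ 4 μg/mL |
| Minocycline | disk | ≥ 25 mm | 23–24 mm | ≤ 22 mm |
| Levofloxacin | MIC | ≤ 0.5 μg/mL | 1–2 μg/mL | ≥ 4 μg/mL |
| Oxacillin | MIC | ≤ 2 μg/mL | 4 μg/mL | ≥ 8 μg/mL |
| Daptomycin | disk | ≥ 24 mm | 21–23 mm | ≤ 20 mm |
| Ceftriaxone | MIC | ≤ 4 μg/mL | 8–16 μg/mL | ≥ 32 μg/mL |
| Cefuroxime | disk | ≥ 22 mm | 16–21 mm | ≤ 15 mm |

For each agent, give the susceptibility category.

Vancomycin (2 μg/mL) in 1–2 μg/mL ⇒ intermediate
Oxacillin: 32 μg/mL is ≥ 8 μg/mL → R
Cefuroxime (22 mm) ≥ 22 mm — susceptible
Nafcillin: 24 mm is ≤ 25 mm → resistant
Minocycline: 30 mm is ≥ 25 mm → Susceptible
Ceftriaxone 256 μg/mL: ≥ 32 μg/mL — Resistant
Daptomycin (17 mm) ≤ 20 mm — Resistant

I, R, S, R, S, R, R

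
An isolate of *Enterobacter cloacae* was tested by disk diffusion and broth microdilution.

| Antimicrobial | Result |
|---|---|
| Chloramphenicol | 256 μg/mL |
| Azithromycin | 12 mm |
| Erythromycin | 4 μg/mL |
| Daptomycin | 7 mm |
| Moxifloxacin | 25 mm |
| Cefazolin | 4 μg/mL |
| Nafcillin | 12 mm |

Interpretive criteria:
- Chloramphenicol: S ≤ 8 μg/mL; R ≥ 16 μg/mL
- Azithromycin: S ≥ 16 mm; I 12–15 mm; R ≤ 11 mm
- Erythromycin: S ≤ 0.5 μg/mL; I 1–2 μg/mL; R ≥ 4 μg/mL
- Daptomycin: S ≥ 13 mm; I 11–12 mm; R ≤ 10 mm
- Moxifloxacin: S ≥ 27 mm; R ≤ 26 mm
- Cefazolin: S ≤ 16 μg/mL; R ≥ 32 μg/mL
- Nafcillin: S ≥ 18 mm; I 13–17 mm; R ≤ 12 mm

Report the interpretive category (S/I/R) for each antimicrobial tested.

Chloramphenicol (256 μg/mL) ≥ 16 μg/mL ⇒ resistant
Azithromycin 12 mm: in 12–15 mm ⇒ I
Erythromycin (4 μg/mL) ≥ 4 μg/mL → Resistant
Daptomycin 7 mm: ≤ 10 mm ⇒ Resistant
Moxifloxacin 25 mm: ≤ 26 mm ⇒ R
Cefazolin 4 μg/mL: ≤ 16 μg/mL ⇒ susceptible
Nafcillin (12 mm) ≤ 12 mm ⇒ R

R, I, R, R, R, S, R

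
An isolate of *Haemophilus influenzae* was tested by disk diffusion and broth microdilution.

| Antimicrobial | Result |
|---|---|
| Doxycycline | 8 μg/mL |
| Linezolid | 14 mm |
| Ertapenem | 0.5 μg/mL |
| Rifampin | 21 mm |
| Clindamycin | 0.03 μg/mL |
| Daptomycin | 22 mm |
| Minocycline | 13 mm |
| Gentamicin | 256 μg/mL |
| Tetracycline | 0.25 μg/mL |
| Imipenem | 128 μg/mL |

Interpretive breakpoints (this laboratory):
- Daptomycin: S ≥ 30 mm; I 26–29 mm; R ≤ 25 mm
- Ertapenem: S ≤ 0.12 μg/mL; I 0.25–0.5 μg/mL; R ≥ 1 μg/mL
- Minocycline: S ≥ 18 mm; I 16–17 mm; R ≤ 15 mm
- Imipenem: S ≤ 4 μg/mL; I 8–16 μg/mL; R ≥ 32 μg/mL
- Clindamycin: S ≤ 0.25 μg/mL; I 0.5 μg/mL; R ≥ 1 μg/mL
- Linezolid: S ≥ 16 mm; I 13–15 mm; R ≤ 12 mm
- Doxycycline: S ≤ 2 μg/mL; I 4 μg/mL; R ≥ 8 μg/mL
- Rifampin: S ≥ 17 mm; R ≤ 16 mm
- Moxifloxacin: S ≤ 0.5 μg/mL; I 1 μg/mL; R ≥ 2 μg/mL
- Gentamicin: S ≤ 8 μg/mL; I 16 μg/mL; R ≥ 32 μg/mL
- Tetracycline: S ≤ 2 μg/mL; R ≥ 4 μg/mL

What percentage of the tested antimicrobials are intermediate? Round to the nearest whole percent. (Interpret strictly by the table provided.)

20%

Doxycycline (8 μg/mL) ≥ 8 μg/mL → resistant
Linezolid 14 mm: in 13–15 mm — I
Ertapenem 0.5 μg/mL: in 0.25–0.5 μg/mL → Intermediate
Rifampin (21 mm) ≥ 17 mm — Susceptible
Clindamycin (0.03 μg/mL) ≤ 0.25 μg/mL → Susceptible
Daptomycin: 22 mm is ≤ 25 mm — Resistant
Minocycline 13 mm: ≤ 15 mm → Resistant
Gentamicin: 256 μg/mL is ≥ 32 μg/mL ⇒ resistant
Tetracycline 0.25 μg/mL: ≤ 2 μg/mL → S
Imipenem 128 μg/mL: ≥ 32 μg/mL — Resistant
Intermediate: 2/10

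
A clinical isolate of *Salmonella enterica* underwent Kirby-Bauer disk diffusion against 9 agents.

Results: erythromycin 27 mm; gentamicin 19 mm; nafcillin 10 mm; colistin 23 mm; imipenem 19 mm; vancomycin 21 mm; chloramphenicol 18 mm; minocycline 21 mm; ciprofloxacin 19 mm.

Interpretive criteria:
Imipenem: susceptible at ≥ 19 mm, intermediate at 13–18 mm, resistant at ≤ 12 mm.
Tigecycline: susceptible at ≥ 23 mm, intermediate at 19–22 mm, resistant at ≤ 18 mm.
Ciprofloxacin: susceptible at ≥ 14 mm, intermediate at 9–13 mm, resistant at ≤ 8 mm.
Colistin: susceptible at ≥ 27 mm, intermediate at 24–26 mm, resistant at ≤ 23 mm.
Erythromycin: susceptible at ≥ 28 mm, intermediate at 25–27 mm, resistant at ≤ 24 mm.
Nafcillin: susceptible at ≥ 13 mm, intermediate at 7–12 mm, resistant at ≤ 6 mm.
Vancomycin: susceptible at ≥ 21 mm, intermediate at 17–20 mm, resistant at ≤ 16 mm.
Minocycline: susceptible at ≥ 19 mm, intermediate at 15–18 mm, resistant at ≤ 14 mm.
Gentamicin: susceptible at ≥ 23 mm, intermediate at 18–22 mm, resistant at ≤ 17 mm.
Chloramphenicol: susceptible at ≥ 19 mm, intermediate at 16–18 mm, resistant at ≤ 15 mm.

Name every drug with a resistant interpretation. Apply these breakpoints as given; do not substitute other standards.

Erythromycin: 27 mm is in 25–27 mm ⇒ intermediate
Gentamicin (19 mm) in 18–22 mm ⇒ intermediate
Nafcillin (10 mm) in 7–12 mm — Intermediate
Colistin 23 mm: ≤ 23 mm → resistant
Imipenem 19 mm: ≥ 19 mm — S
Vancomycin (21 mm) ≥ 21 mm — susceptible
Chloramphenicol: 18 mm is in 16–18 mm ⇒ intermediate
Minocycline 21 mm: ≥ 19 mm ⇒ S
Ciprofloxacin (19 mm) ≥ 14 mm → susceptible

colistin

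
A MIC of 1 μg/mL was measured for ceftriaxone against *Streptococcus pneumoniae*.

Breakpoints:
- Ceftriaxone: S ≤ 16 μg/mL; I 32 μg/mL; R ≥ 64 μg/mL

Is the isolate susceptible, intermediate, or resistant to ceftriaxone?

Ceftriaxone: 1 μg/mL is ≤ 16 μg/mL ⇒ susceptible

S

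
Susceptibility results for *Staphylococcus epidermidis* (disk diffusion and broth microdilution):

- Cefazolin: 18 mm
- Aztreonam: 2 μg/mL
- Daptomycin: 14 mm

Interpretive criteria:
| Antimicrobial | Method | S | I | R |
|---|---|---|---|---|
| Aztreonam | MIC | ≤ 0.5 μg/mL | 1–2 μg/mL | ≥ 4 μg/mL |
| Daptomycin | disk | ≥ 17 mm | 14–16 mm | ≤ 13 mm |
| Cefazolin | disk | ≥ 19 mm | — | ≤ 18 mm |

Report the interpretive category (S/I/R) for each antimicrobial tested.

Cefazolin (18 mm) ≤ 18 mm — R
Aztreonam (2 μg/mL) in 1–2 μg/mL ⇒ Intermediate
Daptomycin: 14 mm is in 14–16 mm ⇒ Intermediate

R, I, I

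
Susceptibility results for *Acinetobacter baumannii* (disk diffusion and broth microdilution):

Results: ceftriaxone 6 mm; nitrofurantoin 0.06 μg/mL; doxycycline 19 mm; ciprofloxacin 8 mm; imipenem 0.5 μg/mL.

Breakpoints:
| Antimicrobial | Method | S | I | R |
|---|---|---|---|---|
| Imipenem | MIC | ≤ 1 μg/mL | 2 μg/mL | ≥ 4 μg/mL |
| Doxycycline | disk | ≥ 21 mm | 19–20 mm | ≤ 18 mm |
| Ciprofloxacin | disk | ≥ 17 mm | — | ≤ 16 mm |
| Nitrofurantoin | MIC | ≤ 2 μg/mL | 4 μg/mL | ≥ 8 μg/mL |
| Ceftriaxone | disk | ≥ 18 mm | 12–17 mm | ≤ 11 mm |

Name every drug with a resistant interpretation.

ceftriaxone, ciprofloxacin

Ceftriaxone (6 mm) ≤ 11 mm — Resistant
Nitrofurantoin (0.06 μg/mL) ≤ 2 μg/mL — S
Doxycycline: 19 mm is in 19–20 mm — I
Ciprofloxacin: 8 mm is ≤ 16 mm — Resistant
Imipenem: 0.5 μg/mL is ≤ 1 μg/mL — S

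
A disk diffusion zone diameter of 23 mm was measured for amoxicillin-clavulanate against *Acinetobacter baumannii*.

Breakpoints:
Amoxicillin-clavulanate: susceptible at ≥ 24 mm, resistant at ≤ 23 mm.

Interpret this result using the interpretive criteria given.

R

Amoxicillin-clavulanate (23 mm) ≤ 23 mm → Resistant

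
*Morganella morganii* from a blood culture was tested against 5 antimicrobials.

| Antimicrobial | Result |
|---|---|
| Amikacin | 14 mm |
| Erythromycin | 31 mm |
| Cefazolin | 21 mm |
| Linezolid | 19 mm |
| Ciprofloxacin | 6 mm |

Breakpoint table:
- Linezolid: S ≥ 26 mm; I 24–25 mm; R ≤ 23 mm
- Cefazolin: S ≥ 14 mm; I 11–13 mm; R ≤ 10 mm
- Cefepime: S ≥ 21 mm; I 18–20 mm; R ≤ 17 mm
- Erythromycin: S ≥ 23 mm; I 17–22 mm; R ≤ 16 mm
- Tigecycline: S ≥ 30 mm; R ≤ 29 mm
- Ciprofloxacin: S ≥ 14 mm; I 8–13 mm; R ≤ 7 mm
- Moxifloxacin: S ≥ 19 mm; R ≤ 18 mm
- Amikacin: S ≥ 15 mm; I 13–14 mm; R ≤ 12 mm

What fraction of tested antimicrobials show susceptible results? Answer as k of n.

2 of 5

Amikacin 14 mm: in 13–14 mm → I
Erythromycin (31 mm) ≥ 23 mm ⇒ S
Cefazolin (21 mm) ≥ 14 mm ⇒ Susceptible
Linezolid 19 mm: ≤ 23 mm → Resistant
Ciprofloxacin: 6 mm is ≤ 7 mm → Resistant
Susceptible: 2/5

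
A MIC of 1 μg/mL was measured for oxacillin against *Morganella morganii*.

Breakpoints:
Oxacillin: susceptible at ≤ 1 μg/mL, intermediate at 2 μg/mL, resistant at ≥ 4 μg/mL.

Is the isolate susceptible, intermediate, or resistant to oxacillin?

Susceptible

Oxacillin: 1 μg/mL is ≤ 1 μg/mL — S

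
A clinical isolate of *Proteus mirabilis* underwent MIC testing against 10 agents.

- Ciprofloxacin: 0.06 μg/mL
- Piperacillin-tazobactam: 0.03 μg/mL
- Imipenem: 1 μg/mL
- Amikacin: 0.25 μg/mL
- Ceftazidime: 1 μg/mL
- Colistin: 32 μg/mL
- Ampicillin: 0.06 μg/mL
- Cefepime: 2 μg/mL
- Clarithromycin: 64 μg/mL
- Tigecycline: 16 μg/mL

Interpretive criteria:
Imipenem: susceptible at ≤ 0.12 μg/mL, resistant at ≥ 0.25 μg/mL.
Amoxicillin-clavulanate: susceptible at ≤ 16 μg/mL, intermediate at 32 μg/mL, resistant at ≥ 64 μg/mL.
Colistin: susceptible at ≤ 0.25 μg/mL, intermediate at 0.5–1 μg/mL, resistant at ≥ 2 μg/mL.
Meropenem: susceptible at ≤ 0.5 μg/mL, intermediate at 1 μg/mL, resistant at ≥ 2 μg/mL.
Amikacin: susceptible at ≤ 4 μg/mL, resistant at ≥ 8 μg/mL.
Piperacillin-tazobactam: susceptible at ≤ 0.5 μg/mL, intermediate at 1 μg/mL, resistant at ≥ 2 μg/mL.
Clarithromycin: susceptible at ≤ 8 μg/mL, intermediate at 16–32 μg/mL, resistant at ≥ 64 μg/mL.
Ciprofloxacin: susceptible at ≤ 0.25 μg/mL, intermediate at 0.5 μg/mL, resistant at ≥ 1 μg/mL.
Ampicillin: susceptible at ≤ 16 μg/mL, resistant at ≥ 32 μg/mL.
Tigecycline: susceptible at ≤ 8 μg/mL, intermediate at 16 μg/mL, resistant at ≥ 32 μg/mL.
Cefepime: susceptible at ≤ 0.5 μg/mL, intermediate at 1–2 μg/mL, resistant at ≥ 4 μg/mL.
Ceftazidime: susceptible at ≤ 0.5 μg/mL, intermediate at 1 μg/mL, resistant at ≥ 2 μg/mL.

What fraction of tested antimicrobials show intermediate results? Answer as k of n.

Ciprofloxacin: 0.06 μg/mL is ≤ 0.25 μg/mL → S
Piperacillin-tazobactam (0.03 μg/mL) ≤ 0.5 μg/mL — S
Imipenem 1 μg/mL: ≥ 0.25 μg/mL → resistant
Amikacin: 0.25 μg/mL is ≤ 4 μg/mL — susceptible
Ceftazidime 1 μg/mL: = 1 μg/mL → intermediate
Colistin: 32 μg/mL is ≥ 2 μg/mL ⇒ resistant
Ampicillin: 0.06 μg/mL is ≤ 16 μg/mL → susceptible
Cefepime (2 μg/mL) in 1–2 μg/mL → I
Clarithromycin: 64 μg/mL is ≥ 64 μg/mL — Resistant
Tigecycline (16 μg/mL) = 16 μg/mL — Intermediate
Intermediate: 3/10

3 of 10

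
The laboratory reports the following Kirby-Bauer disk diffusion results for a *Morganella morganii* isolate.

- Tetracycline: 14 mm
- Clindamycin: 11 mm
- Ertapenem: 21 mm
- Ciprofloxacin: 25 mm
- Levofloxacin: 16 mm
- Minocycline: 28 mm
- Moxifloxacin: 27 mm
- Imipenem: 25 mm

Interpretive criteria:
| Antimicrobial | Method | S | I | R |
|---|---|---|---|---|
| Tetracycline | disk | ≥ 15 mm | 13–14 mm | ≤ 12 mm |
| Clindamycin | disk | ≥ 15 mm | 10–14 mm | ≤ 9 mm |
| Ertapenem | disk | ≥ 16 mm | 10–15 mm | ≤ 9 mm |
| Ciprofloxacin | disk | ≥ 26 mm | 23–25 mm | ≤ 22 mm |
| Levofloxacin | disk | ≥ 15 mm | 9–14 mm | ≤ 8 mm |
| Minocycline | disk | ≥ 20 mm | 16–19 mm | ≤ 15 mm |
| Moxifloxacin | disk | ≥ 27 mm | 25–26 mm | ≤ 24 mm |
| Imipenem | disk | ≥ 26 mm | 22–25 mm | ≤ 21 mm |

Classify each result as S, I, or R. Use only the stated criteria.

I, I, S, I, S, S, S, I

Tetracycline 14 mm: in 13–14 mm → intermediate
Clindamycin: 11 mm is in 10–14 mm ⇒ I
Ertapenem: 21 mm is ≥ 16 mm ⇒ Susceptible
Ciprofloxacin 25 mm: in 23–25 mm ⇒ intermediate
Levofloxacin: 16 mm is ≥ 15 mm ⇒ susceptible
Minocycline 28 mm: ≥ 20 mm → S
Moxifloxacin 27 mm: ≥ 27 mm → susceptible
Imipenem (25 mm) in 22–25 mm ⇒ Intermediate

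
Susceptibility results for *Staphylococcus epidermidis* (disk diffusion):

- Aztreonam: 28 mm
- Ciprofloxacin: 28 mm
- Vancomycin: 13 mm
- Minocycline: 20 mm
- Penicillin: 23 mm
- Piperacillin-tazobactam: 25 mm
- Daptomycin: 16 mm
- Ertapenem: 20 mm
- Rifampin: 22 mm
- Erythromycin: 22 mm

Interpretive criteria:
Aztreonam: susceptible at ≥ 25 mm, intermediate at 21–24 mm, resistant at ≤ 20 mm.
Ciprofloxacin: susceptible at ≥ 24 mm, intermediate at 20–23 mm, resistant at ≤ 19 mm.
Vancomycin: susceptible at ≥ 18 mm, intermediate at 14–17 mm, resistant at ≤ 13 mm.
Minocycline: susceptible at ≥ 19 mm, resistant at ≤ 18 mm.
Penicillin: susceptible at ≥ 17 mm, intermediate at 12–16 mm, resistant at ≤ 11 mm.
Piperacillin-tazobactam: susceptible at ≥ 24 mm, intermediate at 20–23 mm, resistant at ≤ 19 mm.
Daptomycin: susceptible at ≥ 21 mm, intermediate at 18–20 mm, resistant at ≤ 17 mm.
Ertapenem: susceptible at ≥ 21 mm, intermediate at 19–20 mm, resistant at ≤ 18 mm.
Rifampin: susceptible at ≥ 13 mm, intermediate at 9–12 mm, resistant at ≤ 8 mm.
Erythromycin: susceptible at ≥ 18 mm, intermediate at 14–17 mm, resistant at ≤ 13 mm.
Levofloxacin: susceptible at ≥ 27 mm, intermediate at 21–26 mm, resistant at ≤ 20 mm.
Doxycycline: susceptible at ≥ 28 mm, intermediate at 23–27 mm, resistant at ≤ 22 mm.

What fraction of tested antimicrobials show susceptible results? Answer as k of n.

Aztreonam 28 mm: ≥ 25 mm → susceptible
Ciprofloxacin: 28 mm is ≥ 24 mm → susceptible
Vancomycin 13 mm: ≤ 13 mm — resistant
Minocycline: 20 mm is ≥ 19 mm — S
Penicillin (23 mm) ≥ 17 mm → susceptible
Piperacillin-tazobactam: 25 mm is ≥ 24 mm ⇒ susceptible
Daptomycin 16 mm: ≤ 17 mm — Resistant
Ertapenem 20 mm: in 19–20 mm ⇒ intermediate
Rifampin 22 mm: ≥ 13 mm ⇒ S
Erythromycin (22 mm) ≥ 18 mm → Susceptible
Susceptible: 7/10

7 of 10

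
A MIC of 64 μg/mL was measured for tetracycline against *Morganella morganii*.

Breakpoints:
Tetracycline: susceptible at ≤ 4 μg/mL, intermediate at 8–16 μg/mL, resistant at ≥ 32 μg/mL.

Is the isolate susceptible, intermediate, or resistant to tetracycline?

Tetracycline 64 μg/mL: ≥ 32 μg/mL ⇒ R

Resistant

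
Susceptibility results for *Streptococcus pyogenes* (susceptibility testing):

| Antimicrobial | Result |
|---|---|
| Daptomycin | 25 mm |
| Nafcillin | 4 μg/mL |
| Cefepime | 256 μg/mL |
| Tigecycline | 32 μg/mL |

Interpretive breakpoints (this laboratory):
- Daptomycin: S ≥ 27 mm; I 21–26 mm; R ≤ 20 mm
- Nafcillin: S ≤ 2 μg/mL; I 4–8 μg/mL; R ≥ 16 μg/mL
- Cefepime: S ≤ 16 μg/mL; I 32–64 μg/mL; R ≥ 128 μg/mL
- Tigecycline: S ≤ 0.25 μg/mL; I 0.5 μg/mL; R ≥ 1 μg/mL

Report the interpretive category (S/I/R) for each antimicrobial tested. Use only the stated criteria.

I, I, R, R

Daptomycin: 25 mm is in 21–26 mm → intermediate
Nafcillin (4 μg/mL) in 4–8 μg/mL → I
Cefepime (256 μg/mL) ≥ 128 μg/mL — resistant
Tigecycline 32 μg/mL: ≥ 1 μg/mL ⇒ R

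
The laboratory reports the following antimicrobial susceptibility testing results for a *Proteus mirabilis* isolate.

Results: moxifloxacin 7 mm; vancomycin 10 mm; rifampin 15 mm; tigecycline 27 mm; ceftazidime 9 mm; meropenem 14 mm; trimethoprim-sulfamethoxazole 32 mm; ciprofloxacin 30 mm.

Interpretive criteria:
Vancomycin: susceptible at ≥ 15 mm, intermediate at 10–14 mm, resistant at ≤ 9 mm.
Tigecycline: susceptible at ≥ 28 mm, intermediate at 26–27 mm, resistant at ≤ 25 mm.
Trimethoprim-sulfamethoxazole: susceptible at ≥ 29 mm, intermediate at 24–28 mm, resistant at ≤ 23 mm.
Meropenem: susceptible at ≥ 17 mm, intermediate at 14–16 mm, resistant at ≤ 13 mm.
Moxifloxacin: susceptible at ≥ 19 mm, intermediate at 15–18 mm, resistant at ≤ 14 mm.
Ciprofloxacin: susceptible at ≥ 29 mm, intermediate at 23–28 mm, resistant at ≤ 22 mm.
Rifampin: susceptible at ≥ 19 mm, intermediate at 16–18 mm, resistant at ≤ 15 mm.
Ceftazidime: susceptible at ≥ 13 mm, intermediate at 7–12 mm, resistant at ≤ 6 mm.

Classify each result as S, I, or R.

Moxifloxacin: 7 mm is ≤ 14 mm — Resistant
Vancomycin (10 mm) in 10–14 mm — intermediate
Rifampin: 15 mm is ≤ 15 mm — R
Tigecycline 27 mm: in 26–27 mm — I
Ceftazidime: 9 mm is in 7–12 mm ⇒ intermediate
Meropenem: 14 mm is in 14–16 mm → intermediate
Trimethoprim-sulfamethoxazole (32 mm) ≥ 29 mm — susceptible
Ciprofloxacin: 30 mm is ≥ 29 mm ⇒ Susceptible

R, I, R, I, I, I, S, S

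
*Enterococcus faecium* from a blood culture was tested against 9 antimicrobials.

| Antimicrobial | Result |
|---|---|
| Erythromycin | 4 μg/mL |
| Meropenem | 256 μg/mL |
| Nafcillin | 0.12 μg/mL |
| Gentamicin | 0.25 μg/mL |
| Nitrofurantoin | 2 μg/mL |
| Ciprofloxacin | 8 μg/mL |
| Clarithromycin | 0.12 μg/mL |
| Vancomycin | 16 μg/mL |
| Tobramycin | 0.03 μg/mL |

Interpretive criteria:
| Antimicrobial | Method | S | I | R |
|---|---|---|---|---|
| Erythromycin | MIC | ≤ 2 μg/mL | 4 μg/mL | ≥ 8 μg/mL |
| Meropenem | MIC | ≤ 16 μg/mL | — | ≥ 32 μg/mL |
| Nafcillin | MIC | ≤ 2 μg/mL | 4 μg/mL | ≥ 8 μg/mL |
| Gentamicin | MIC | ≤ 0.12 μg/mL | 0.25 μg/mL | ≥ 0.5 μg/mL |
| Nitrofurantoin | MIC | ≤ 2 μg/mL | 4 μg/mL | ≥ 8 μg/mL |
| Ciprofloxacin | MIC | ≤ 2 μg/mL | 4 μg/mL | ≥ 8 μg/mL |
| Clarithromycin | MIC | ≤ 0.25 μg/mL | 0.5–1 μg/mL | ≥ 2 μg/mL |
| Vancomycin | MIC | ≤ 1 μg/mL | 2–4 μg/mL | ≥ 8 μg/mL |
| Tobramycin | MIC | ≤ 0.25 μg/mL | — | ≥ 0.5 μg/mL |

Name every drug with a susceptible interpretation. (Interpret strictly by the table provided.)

Erythromycin 4 μg/mL: = 4 μg/mL → I
Meropenem (256 μg/mL) ≥ 32 μg/mL → resistant
Nafcillin: 0.12 μg/mL is ≤ 2 μg/mL ⇒ S
Gentamicin (0.25 μg/mL) = 0.25 μg/mL ⇒ Intermediate
Nitrofurantoin (2 μg/mL) ≤ 2 μg/mL ⇒ Susceptible
Ciprofloxacin: 8 μg/mL is ≥ 8 μg/mL ⇒ R
Clarithromycin 0.12 μg/mL: ≤ 0.25 μg/mL — susceptible
Vancomycin 16 μg/mL: ≥ 8 μg/mL ⇒ resistant
Tobramycin: 0.03 μg/mL is ≤ 0.25 μg/mL — S

nafcillin, nitrofurantoin, clarithromycin, tobramycin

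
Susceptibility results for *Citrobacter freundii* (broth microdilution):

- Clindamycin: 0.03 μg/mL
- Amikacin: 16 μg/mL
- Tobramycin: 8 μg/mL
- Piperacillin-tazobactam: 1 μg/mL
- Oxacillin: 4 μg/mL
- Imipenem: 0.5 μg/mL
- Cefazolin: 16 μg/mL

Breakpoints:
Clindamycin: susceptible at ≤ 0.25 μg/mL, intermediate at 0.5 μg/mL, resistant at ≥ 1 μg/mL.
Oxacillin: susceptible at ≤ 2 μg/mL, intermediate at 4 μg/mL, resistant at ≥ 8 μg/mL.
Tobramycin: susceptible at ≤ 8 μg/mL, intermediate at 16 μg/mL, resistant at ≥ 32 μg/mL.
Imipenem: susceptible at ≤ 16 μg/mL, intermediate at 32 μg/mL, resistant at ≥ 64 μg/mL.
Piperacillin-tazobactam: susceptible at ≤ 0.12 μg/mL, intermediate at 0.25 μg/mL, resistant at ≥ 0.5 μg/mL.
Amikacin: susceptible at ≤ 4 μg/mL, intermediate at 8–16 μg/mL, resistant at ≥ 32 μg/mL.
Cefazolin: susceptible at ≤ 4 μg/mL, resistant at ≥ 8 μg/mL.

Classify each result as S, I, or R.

Clindamycin (0.03 μg/mL) ≤ 0.25 μg/mL ⇒ Susceptible
Amikacin: 16 μg/mL is in 8–16 μg/mL → Intermediate
Tobramycin (8 μg/mL) ≤ 8 μg/mL ⇒ Susceptible
Piperacillin-tazobactam 1 μg/mL: ≥ 0.5 μg/mL → Resistant
Oxacillin 4 μg/mL: = 4 μg/mL → intermediate
Imipenem: 0.5 μg/mL is ≤ 16 μg/mL ⇒ Susceptible
Cefazolin (16 μg/mL) ≥ 8 μg/mL ⇒ resistant

S, I, S, R, I, S, R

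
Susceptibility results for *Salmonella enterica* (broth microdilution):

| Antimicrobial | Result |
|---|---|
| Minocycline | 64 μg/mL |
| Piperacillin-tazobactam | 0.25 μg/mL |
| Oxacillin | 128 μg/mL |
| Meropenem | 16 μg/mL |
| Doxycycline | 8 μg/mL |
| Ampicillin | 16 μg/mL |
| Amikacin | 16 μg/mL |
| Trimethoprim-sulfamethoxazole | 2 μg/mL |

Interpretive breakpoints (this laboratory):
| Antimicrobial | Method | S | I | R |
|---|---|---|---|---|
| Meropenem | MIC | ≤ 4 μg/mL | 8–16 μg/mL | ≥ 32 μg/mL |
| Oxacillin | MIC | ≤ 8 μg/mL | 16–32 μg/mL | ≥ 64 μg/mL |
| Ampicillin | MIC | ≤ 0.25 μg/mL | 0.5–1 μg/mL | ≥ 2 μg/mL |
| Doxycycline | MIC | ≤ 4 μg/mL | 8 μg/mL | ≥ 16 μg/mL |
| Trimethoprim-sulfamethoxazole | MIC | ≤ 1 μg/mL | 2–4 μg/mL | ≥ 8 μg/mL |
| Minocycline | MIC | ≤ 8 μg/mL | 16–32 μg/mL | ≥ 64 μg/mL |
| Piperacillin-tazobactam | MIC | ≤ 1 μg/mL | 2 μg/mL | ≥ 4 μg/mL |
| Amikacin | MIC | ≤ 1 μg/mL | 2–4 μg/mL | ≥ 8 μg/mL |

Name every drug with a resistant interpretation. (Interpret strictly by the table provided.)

Minocycline 64 μg/mL: ≥ 64 μg/mL ⇒ R
Piperacillin-tazobactam 0.25 μg/mL: ≤ 1 μg/mL ⇒ S
Oxacillin: 128 μg/mL is ≥ 64 μg/mL — Resistant
Meropenem (16 μg/mL) in 8–16 μg/mL — intermediate
Doxycycline 8 μg/mL: = 8 μg/mL ⇒ I
Ampicillin: 16 μg/mL is ≥ 2 μg/mL ⇒ resistant
Amikacin: 16 μg/mL is ≥ 8 μg/mL ⇒ Resistant
Trimethoprim-sulfamethoxazole: 2 μg/mL is in 2–4 μg/mL → Intermediate

minocycline, oxacillin, ampicillin, amikacin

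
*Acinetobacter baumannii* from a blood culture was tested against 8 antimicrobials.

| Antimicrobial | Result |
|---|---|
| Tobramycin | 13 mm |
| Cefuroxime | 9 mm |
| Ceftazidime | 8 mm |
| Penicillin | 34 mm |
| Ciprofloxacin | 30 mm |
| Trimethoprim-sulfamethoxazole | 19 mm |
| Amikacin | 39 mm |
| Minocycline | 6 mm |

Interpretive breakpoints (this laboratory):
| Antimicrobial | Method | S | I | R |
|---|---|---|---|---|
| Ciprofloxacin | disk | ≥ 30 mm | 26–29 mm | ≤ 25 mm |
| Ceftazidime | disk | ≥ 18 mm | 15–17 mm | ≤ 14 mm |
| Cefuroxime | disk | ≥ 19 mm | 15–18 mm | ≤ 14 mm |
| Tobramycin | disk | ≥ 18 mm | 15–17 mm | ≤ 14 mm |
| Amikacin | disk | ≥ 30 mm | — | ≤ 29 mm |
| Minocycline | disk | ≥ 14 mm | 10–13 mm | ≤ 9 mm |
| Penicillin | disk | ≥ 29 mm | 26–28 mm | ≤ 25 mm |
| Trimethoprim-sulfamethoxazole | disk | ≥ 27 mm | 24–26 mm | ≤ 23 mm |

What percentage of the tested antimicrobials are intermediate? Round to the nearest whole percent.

Tobramycin: 13 mm is ≤ 14 mm — resistant
Cefuroxime (9 mm) ≤ 14 mm — Resistant
Ceftazidime: 8 mm is ≤ 14 mm → resistant
Penicillin 34 mm: ≥ 29 mm ⇒ Susceptible
Ciprofloxacin: 30 mm is ≥ 30 mm → S
Trimethoprim-sulfamethoxazole: 19 mm is ≤ 23 mm — Resistant
Amikacin (39 mm) ≥ 30 mm → susceptible
Minocycline 6 mm: ≤ 9 mm ⇒ Resistant
Intermediate: 0/8

0%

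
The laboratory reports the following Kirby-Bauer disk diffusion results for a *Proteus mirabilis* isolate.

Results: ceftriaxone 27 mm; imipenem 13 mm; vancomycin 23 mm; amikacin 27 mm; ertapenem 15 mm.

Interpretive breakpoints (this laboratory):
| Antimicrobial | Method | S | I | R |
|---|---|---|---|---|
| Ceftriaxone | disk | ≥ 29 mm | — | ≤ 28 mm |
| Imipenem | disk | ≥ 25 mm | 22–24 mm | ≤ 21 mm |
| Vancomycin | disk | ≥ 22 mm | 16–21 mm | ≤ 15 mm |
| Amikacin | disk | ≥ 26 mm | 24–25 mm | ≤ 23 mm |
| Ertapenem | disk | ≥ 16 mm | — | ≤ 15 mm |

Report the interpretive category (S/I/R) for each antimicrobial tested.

R, R, S, S, R

Ceftriaxone 27 mm: ≤ 28 mm — Resistant
Imipenem: 13 mm is ≤ 21 mm ⇒ resistant
Vancomycin: 23 mm is ≥ 22 mm ⇒ S
Amikacin: 27 mm is ≥ 26 mm → susceptible
Ertapenem: 15 mm is ≤ 15 mm ⇒ R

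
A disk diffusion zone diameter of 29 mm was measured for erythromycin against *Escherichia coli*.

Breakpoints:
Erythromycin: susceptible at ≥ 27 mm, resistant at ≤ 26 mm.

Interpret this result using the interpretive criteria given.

Erythromycin 29 mm: ≥ 27 mm ⇒ susceptible

S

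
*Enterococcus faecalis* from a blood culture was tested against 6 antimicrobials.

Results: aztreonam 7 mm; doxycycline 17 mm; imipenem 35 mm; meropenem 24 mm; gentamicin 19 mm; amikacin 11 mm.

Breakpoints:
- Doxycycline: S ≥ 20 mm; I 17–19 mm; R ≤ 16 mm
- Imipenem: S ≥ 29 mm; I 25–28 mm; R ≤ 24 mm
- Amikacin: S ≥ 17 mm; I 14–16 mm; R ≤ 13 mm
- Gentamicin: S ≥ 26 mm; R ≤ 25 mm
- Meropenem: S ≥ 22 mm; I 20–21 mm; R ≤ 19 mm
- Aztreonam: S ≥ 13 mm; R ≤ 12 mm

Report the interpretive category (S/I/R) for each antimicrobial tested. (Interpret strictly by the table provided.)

Aztreonam: 7 mm is ≤ 12 mm ⇒ Resistant
Doxycycline 17 mm: in 17–19 mm — intermediate
Imipenem: 35 mm is ≥ 29 mm → S
Meropenem (24 mm) ≥ 22 mm ⇒ susceptible
Gentamicin (19 mm) ≤ 25 mm — R
Amikacin (11 mm) ≤ 13 mm ⇒ Resistant

R, I, S, S, R, R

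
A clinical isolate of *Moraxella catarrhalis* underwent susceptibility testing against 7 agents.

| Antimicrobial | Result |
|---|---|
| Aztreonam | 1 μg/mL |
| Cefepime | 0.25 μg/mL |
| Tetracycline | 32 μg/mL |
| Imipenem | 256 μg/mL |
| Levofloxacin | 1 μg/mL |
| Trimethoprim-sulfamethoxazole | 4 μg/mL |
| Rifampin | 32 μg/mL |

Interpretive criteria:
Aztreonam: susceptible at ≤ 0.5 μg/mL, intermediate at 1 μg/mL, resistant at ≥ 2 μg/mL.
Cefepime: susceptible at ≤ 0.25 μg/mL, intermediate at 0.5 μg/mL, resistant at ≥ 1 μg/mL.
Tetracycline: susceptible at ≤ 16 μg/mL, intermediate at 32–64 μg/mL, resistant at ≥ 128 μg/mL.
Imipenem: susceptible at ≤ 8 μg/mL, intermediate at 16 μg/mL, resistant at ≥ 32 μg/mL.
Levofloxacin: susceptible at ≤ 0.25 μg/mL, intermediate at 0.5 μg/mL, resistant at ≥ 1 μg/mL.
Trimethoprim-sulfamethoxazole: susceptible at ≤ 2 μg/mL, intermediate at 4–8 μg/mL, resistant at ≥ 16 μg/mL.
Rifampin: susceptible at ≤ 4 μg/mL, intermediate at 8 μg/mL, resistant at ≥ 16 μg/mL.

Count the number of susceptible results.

1

Aztreonam: 1 μg/mL is = 1 μg/mL — I
Cefepime 0.25 μg/mL: ≤ 0.25 μg/mL — susceptible
Tetracycline: 32 μg/mL is in 32–64 μg/mL — Intermediate
Imipenem (256 μg/mL) ≥ 32 μg/mL ⇒ resistant
Levofloxacin 1 μg/mL: ≥ 1 μg/mL — R
Trimethoprim-sulfamethoxazole 4 μg/mL: in 4–8 μg/mL — intermediate
Rifampin 32 μg/mL: ≥ 16 μg/mL → Resistant
Susceptible: 1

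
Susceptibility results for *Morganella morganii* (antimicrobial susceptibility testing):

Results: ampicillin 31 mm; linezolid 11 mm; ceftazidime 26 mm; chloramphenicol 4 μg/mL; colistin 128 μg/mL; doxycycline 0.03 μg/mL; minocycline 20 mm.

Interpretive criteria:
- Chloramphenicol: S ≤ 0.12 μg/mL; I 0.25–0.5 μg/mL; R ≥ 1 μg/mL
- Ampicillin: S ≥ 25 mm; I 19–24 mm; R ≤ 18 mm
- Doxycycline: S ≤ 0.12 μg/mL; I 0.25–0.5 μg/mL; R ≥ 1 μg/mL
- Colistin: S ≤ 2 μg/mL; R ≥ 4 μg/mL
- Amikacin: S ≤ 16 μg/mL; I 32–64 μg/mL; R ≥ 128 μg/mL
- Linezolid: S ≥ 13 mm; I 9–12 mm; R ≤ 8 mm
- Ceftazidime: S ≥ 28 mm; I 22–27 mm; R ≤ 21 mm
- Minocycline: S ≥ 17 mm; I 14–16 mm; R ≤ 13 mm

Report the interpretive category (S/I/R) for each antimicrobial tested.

Ampicillin (31 mm) ≥ 25 mm ⇒ Susceptible
Linezolid 11 mm: in 9–12 mm → I
Ceftazidime 26 mm: in 22–27 mm → Intermediate
Chloramphenicol (4 μg/mL) ≥ 1 μg/mL — Resistant
Colistin 128 μg/mL: ≥ 4 μg/mL → Resistant
Doxycycline: 0.03 μg/mL is ≤ 0.12 μg/mL ⇒ S
Minocycline 20 mm: ≥ 17 mm — susceptible

S, I, I, R, R, S, S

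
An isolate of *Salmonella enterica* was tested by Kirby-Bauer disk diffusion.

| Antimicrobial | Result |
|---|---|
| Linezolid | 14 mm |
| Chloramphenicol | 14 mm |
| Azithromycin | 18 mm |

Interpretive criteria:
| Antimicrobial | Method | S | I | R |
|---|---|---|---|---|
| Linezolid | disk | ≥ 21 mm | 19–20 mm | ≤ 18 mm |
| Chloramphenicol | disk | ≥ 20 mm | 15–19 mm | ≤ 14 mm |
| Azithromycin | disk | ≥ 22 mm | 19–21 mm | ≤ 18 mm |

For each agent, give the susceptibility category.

Linezolid 14 mm: ≤ 18 mm → Resistant
Chloramphenicol 14 mm: ≤ 14 mm → Resistant
Azithromycin: 18 mm is ≤ 18 mm ⇒ Resistant

R, R, R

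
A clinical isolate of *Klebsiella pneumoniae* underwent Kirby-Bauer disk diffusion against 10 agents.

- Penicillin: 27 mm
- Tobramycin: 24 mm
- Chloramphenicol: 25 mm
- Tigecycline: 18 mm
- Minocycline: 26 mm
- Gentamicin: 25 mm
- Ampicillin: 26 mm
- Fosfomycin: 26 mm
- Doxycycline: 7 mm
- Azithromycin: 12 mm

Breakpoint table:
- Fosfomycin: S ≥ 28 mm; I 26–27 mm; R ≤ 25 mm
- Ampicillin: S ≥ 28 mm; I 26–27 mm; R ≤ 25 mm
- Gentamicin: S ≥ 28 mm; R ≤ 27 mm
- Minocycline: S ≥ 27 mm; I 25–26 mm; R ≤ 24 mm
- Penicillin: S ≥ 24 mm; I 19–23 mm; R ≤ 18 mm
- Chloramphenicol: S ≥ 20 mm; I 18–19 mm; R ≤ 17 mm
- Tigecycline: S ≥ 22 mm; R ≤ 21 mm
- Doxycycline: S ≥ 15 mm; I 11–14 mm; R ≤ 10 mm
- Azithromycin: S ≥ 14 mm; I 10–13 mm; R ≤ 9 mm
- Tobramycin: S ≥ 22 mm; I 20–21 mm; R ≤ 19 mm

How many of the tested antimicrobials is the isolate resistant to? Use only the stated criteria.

Penicillin (27 mm) ≥ 24 mm — susceptible
Tobramycin: 24 mm is ≥ 22 mm → S
Chloramphenicol (25 mm) ≥ 20 mm ⇒ Susceptible
Tigecycline: 18 mm is ≤ 21 mm ⇒ resistant
Minocycline (26 mm) in 25–26 mm → Intermediate
Gentamicin: 25 mm is ≤ 27 mm — resistant
Ampicillin: 26 mm is in 26–27 mm → I
Fosfomycin: 26 mm is in 26–27 mm — intermediate
Doxycycline: 7 mm is ≤ 10 mm ⇒ Resistant
Azithromycin (12 mm) in 10–13 mm → Intermediate
Resistant: 3

3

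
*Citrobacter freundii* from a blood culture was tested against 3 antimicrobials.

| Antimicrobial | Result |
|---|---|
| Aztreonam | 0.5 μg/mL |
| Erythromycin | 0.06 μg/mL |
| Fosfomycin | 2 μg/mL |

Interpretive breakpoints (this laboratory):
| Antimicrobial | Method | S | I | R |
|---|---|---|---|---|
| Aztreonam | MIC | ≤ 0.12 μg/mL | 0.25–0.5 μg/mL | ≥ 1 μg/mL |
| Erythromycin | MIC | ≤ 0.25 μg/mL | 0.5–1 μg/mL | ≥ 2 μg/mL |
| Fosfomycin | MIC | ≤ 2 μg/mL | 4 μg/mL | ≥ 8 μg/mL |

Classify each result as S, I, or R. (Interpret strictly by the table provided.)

Aztreonam 0.5 μg/mL: in 0.25–0.5 μg/mL — Intermediate
Erythromycin 0.06 μg/mL: ≤ 0.25 μg/mL ⇒ S
Fosfomycin 2 μg/mL: ≤ 2 μg/mL — susceptible

I, S, S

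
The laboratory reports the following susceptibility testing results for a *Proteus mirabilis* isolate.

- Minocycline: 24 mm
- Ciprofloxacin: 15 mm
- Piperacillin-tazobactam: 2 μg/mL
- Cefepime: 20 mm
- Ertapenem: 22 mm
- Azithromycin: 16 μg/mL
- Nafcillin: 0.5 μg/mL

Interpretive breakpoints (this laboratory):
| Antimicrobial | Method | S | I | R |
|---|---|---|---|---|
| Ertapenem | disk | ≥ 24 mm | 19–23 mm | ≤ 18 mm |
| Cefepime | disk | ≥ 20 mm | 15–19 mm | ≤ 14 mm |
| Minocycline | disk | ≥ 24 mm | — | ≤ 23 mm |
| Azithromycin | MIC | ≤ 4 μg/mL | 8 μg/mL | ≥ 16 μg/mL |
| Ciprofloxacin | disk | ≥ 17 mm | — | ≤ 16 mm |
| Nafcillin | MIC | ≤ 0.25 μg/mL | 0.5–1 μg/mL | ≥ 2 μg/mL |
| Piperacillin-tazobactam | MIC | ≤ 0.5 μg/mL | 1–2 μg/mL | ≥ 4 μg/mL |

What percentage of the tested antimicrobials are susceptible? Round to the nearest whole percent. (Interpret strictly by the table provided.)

Minocycline: 24 mm is ≥ 24 mm ⇒ Susceptible
Ciprofloxacin (15 mm) ≤ 16 mm — Resistant
Piperacillin-tazobactam (2 μg/mL) in 1–2 μg/mL — Intermediate
Cefepime 20 mm: ≥ 20 mm — S
Ertapenem 22 mm: in 19–23 mm ⇒ I
Azithromycin 16 μg/mL: ≥ 16 μg/mL → R
Nafcillin 0.5 μg/mL: in 0.5–1 μg/mL — I
Susceptible: 2/7

29%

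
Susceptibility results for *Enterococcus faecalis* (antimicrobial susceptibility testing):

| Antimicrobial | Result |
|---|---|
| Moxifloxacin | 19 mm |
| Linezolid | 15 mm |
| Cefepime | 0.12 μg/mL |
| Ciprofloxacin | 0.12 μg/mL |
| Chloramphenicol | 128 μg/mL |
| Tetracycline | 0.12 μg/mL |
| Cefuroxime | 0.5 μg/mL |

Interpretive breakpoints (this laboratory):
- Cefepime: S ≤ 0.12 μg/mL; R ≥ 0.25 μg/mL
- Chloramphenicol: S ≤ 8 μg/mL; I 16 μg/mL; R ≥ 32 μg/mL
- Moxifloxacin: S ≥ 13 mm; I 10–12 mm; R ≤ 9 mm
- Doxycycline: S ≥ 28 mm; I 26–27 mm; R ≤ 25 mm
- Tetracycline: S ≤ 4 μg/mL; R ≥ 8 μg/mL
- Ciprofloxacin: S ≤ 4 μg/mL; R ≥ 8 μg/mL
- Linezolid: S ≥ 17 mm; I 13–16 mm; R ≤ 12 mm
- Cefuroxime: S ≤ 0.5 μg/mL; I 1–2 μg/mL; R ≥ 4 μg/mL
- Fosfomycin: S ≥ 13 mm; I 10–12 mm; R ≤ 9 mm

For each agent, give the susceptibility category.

S, I, S, S, R, S, S

Moxifloxacin: 19 mm is ≥ 13 mm → S
Linezolid (15 mm) in 13–16 mm → intermediate
Cefepime (0.12 μg/mL) ≤ 0.12 μg/mL → susceptible
Ciprofloxacin 0.12 μg/mL: ≤ 4 μg/mL ⇒ S
Chloramphenicol: 128 μg/mL is ≥ 32 μg/mL → Resistant
Tetracycline (0.12 μg/mL) ≤ 4 μg/mL — susceptible
Cefuroxime: 0.5 μg/mL is ≤ 0.5 μg/mL ⇒ S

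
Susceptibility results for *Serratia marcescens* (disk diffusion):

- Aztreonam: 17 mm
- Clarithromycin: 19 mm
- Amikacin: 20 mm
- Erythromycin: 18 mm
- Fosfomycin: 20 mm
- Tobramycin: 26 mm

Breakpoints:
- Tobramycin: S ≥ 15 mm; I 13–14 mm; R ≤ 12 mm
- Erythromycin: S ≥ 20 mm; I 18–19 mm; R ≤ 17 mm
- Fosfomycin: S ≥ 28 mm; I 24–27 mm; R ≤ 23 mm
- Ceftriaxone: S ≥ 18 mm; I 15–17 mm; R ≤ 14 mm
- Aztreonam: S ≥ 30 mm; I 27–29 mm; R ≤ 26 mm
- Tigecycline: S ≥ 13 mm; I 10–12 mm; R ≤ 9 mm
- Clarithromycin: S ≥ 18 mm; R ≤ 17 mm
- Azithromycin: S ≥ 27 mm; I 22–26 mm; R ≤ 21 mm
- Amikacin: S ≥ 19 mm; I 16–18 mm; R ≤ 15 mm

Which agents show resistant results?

Aztreonam (17 mm) ≤ 26 mm ⇒ Resistant
Clarithromycin 19 mm: ≥ 18 mm ⇒ susceptible
Amikacin: 20 mm is ≥ 19 mm ⇒ Susceptible
Erythromycin (18 mm) in 18–19 mm — intermediate
Fosfomycin (20 mm) ≤ 23 mm — resistant
Tobramycin: 26 mm is ≥ 15 mm ⇒ susceptible

aztreonam, fosfomycin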